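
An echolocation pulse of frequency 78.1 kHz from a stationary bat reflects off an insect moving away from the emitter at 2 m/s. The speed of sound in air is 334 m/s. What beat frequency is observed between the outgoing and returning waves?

The insect first receives the wave as a moving observer: f₁ = f₀ · (v − u)/v = 78.1 × (334 − 2)/334 ≈ 77.632 kHz.
On reflection it acts as a source moving away from the stationary detector: f₂ = f₁ · v/(v + u) = 77.632 × 334/336 ≈ 77.170 kHz.
Beat frequency (with f₀ = 78100 Hz): |f₂ − f₀| = 2u·f₀/(v + u) = 2 × 2 × 78100/336 ≈ 930 Hz.

930 Hz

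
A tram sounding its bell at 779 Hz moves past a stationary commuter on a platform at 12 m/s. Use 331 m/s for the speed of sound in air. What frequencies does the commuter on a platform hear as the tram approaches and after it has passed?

808 Hz approaching; 752 Hz receding

Approaching: f₁ = f · v/(v − v_s) = 779 × 331/319 ≈ 808 Hz.
Receding: f₂ = f · v/(v + v_s) = 779 × 331/343 ≈ 752 Hz.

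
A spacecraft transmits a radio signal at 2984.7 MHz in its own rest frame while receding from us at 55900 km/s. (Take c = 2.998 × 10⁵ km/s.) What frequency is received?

β = v/c = 55900/299800 = 0.1865.
Relativistic Doppler for frequency: f' = f₀ · √((1 − β)/(1 + β)).
f' = 2984.7 × √(0.8135/1.1865) = 2984.7 × 0.82806 ≈ 2471.5 MHz.

2471.5 MHz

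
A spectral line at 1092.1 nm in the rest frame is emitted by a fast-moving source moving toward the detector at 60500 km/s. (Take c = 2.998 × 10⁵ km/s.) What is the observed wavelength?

890.0 nm

β = v/c = 60500/299800 = 0.2018.
Relativistic Doppler for wavelength: λ' = λ₀ · √((1 − β)/(1 + β)).
λ' = 1092.1 × √(0.7982/1.2018) = 1092.1 × 0.81497 ≈ 890.0 nm.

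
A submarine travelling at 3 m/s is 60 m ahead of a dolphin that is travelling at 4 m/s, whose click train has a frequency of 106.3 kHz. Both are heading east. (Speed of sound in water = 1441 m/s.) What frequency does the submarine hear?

106.4 kHz

The submarine is ahead, so the dolphin is moving toward it while the submarine is moving away from the dolphin.
General Doppler shift: f' = f · (v − v_o)/(v − v_s).
f' = 106.3 × (1441 − 3)/(1441 − 4) = 106.3 × 1438/1437 ≈ 106.4 kHz.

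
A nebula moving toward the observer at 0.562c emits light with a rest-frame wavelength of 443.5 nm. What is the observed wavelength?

Relativistic Doppler for wavelength: λ' = λ₀ · √((1 − β)/(1 + β)).
λ' = 443.5 × √(0.4380/1.5620) = 443.5 × 0.52954 ≈ 234.8 nm.

234.8 nm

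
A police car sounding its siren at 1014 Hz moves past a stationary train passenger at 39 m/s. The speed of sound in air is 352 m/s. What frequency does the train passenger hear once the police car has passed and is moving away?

913 Hz

Receding: f₂ = f · v/(v + v_s) = 1014 × 352/391 ≈ 913 Hz.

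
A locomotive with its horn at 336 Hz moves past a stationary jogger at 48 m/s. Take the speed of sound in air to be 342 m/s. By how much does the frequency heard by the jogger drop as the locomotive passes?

Approaching: f₁ = f · v/(v − v_s) = 336 × 342/294 ≈ 390.9 Hz.
Receding: f₂ = f · v/(v + v_s) = 336 × 342/390 ≈ 294.6 Hz.
Drop: f₁ − f₂ = 2f·v·v_s/(v² − v_s²) = 2 × 336 × 342 × 48/(342² − 48²) ≈ 96.2 Hz.

96.2 Hz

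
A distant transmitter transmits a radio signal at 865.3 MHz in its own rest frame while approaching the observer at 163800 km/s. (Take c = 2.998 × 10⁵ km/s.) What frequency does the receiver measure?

β = v/c = 163800/299800 = 0.5464.
Relativistic Doppler for frequency: f' = f₀ · √((1 + β)/(1 − β)).
f' = 865.3 × √(1.5464/0.4536) = 865.3 × 1.84630 ≈ 1597.6 MHz.

1597.6 MHz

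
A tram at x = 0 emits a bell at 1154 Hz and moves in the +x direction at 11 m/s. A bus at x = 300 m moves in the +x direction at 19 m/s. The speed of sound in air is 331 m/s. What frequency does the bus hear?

The observer lies on the +x side, so the source is heading toward the observer and the observer is heading away from the source.
Both move, so f' = f · (v − v_o)/(v − v_s).
f' = 1154 × (331 − 19)/(331 − 11) = 1154 × 312/320 ≈ 1125 Hz.

1125 Hz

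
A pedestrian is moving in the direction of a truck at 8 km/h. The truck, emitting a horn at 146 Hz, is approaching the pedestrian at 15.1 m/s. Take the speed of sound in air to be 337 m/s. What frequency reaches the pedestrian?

154 Hz

8 km/h = 2.222 m/s.
General Doppler shift: f' = f · (v + v_o)/(v − v_s).
f' = 146 × (337 + 2.222)/(337 − 15.1) = 146 × 339.22/321.9 ≈ 154 Hz.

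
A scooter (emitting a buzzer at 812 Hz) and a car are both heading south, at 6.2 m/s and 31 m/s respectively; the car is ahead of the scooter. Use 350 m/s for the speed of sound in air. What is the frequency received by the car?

753 Hz

The car is ahead, so the scooter is moving toward it while the car is moving away from the scooter.
General Doppler shift: f' = f · (v − v_o)/(v − v_s).
f' = 812 × (350 − 31)/(350 − 6.2) = 812 × 319/343.8 ≈ 753 Hz.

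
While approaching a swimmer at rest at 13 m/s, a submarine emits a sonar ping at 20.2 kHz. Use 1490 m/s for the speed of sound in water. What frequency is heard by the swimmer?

20.4 kHz

With the source moving toward a stationary observer, f' = f · v/(v − v_s).
f' = 20.2 × 1490/(1490 − 13) = 20.2 × 1490/1477 ≈ 20.4 kHz.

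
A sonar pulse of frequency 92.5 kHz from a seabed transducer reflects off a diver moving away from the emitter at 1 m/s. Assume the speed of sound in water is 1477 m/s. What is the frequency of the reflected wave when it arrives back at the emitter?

The diver first receives the wave as a moving observer: f₁ = f₀ · (v − u)/v = 92.5 × (1477 − 1)/1477 ≈ 92.4 kHz.
On reflection it acts as a source moving away from the stationary detector: f₂ = f₁ · v/(v + u) = 92.4 × 1477/1478 ≈ 92.4 kHz.
Equivalently f₂ = f₀ · (v − u)/(v + u).

92.4 kHz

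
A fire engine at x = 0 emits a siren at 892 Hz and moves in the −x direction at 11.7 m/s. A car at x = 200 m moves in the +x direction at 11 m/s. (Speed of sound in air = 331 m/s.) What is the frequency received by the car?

833 Hz

The observer lies on the +x side, so the source is heading away from the observer and the observer is heading away from the source.
Both move, so f' = f · (v − v_o)/(v + v_s).
f' = 892 × (331 − 11)/(331 + 11.7) = 892 × 320/342.7 ≈ 833 Hz.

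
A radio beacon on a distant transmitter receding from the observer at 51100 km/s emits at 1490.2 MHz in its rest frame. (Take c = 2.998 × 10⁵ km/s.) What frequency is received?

β = v/c = 51100/299800 = 0.1704.
Relativistic Doppler for frequency: f' = f₀ · √((1 − β)/(1 + β)).
f' = 1490.2 × √(0.8296/1.1704) = 1490.2 × 0.84187 ≈ 1254.6 MHz.

1254.6 MHz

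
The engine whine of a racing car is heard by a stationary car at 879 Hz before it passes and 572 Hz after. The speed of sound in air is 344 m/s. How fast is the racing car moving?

73 m/s

f₁/f₂ = (v + v_s)/(v − v_s), so v_s = v · (f₁ − f₂)/(f₁ + f₂).
v_s = 344 × (879 − 572)/(879 + 572) = 344 × 307/1451 ≈ 73 m/s.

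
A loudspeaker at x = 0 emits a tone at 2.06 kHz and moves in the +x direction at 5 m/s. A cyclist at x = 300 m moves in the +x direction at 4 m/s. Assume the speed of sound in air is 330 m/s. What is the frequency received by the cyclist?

2.07 kHz

The observer lies on the +x side, so the source is heading toward the observer and the observer is heading away from the source.
General Doppler shift: f' = f · (v − v_o)/(v − v_s).
f' = 2.06 × (330 − 4)/(330 − 5) = 2.06 × 326/325 ≈ 2.07 kHz.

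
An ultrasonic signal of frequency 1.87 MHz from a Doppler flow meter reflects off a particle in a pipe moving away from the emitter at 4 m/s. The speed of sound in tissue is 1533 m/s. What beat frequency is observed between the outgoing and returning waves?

9733 Hz

At the particle in a pipe (a moving observer), f₁ = f₀ · (v − u)/v = 1.87 × 1529/1533 ≈ 1.86512 MHz.
The reflection then acts as a moving source: f₂ = f₁ · v/(v + u) ≈ 1.86027 MHz.
Equivalently f₂ = f₀ · (v − u)/(v + u).
Beat frequency (with f₀ = 1870000 Hz): |f₂ − f₀| = 2u·f₀/(v + u) = 2 × 4 × 1870000/1537 ≈ 9733 Hz.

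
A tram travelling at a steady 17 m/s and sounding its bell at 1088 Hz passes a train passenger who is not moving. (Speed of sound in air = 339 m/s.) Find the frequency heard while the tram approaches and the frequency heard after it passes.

1145 Hz approaching; 1036 Hz receding

Approaching: f₁ = f · v/(v − v_s) = 1088 × 339/322 ≈ 1145 Hz.
Receding: f₂ = f · v/(v + v_s) = 1088 × 339/356 ≈ 1036 Hz.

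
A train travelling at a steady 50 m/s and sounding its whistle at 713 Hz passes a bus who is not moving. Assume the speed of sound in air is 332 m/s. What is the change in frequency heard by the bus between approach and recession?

220 Hz

Approaching: f₁ = f · v/(v − v_s) = 713 × 332/282 ≈ 839 Hz.
Receding: f₂ = f · v/(v + v_s) = 713 × 332/382 ≈ 620 Hz.
Drop: f₁ − f₂ = 2f·v·v_s/(v² − v_s²) = 2 × 713 × 332 × 50/(332² − 50²) ≈ 220 Hz.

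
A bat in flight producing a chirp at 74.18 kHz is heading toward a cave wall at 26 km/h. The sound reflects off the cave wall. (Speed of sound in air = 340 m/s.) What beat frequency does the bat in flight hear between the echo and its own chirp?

3220 Hz

26 km/h = 7.222 m/s.
The cave wall receives the sound from a moving source: f₁ = f₀ · v/(v − v_e) = 74.18 × 340/332.78 ≈ 75.79 kHz.
On the return leg the bat in flight is a moving observer: f₂ = f₁ · (v + v_e)/v = 75.79 × 347.22/340 ≈ 77.40 kHz.
Beat against the emitted tone (with f₀ = 74180 Hz): |f₂ − f₀| = 2v_e·f₀/(v − v_e) = 2 × 7.222 × 74180/332.78 ≈ 3220 Hz.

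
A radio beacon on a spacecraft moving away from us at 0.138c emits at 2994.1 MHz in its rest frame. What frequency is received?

2605.8 MHz

Relativistic Doppler for frequency: f' = f₀ · √((1 − β)/(1 + β)).
f' = 2994.1 × √(0.8620/1.1380) = 2994.1 × 0.87033 ≈ 2605.8 MHz.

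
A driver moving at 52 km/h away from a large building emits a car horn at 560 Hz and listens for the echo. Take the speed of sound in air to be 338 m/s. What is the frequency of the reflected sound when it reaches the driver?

514 Hz

52 km/h = 14.44 m/s.
The large building receives the sound from a moving source: f₁ = f₀ · v/(v + v_e) = 560 × 338/352.44 ≈ 537 Hz.
On the return leg the driver is a moving observer: f₂ = f₁ · (v − v_e)/v = 537 × 323.56/338 ≈ 514 Hz.
Equivalently f₂ = f₀ · (v − v_e)/(v + v_e).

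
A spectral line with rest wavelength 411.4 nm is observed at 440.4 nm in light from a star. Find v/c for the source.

λ'/λ₀ = 1.0705 > 1 (redshift), so the source is receding.
λ'/λ₀ = √((1 + β)/(1 − β)) for a receding source ⇒ β = (r² − 1)/(r² + 1) with r = λ'/λ₀.
β = (1.1460 − 1)/(1.1460 + 1) ≈ 0.068.

0.068c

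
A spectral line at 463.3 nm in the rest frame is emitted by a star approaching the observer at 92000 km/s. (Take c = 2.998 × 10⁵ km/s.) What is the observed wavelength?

β = v/c = 92000/299800 = 0.3069.
Relativistic Doppler for wavelength: λ' = λ₀ · √((1 − β)/(1 + β)).
λ' = 463.3 × √(0.6931/1.3069) = 463.3 × 0.72827 ≈ 337.4 nm.

337.4 nm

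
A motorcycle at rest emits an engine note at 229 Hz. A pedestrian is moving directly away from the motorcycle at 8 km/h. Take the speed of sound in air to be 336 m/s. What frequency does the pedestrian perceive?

227 Hz

8 km/h = 2.222 m/s.
Only the observer moves, away from the source, so f' = f · (v − v_o)/v.
f' = 229 × (336 − 2.222)/336 = 229 × 333.78/336 ≈ 227 Hz.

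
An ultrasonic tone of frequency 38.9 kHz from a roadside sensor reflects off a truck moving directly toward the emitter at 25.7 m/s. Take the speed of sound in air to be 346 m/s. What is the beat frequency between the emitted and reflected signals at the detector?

At the truck (a moving observer), f₁ = f₀ · (v + u)/v = 38.9 × 371.7/346 ≈ 41.79 kHz.
On reflection it acts as a source moving toward the stationary detector: f₂ = f₁ · v/(v − u) = 41.79 × 346/320.3 ≈ 45.14 kHz.
Equivalently f₂ = f₀ · (v + u)/(v − u).
Beat frequency (with f₀ = 38900 Hz): |f₂ − f₀| = 2u·f₀/(v − u) = 2 × 25.7 × 38900/320.3 ≈ 6242 Hz.

6242 Hz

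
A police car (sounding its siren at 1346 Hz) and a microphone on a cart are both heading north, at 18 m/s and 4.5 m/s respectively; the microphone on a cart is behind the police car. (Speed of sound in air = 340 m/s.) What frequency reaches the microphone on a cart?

1295 Hz

The microphone on a cart is behind, so the police car is moving away from it while the microphone on a cart is moving toward the police car.
Both move, so f' = f · (v + v_o)/(v + v_s).
f' = 1346 × (340 + 4.5)/(340 + 18) = 1346 × 344.5/358 ≈ 1295 Hz.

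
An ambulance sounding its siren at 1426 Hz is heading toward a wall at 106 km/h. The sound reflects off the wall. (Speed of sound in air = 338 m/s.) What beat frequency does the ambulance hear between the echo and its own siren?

272 Hz

106 km/h = 29.44 m/s.
The wall receives the sound from a moving source: f₁ = f₀ · v/(v − v_e) = 1426 × 338/308.56 ≈ 1562 Hz.
On the return leg the ambulance is a moving observer: f₂ = f₁ · (v + v_e)/v = 1562 × 367.44/338 ≈ 1698 Hz.
Beat against the emitted tone: |f₂ − f₀| = 2v_e·f₀/(v − v_e) = 2 × 29.44 × 1426/308.56 ≈ 272 Hz.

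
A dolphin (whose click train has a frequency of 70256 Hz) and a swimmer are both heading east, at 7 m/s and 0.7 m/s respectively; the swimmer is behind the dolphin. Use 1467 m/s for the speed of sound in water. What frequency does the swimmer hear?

The swimmer is behind, so the dolphin is moving away from it while the swimmer is moving toward the dolphin.
General Doppler shift: f' = f · (v + v_o)/(v + v_s).
f' = 70256 × (1467 + 0.7)/(1467 + 7) = 70256 × 1467.7/1474 ≈ 69956 Hz.

69956 Hz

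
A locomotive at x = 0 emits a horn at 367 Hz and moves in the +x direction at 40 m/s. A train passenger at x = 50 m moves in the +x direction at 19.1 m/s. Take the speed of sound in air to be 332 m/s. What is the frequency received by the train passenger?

393 Hz

The observer lies on the +x side, so the source is heading toward the observer and the observer is heading away from the source.
With source approaching and observer receding, f' = f · (v − v_o)/(v − v_s).
f' = 367 × (332 − 19.1)/(332 − 40) = 367 × 312.9/292 ≈ 393 Hz.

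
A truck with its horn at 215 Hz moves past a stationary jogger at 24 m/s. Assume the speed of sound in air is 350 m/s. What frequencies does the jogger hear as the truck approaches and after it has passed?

Approaching: f₁ = f · v/(v − v_s) = 215 × 350/326 ≈ 231 Hz.
Receding: f₂ = f · v/(v + v_s) = 215 × 350/374 ≈ 201 Hz.

231 Hz approaching; 201 Hz receding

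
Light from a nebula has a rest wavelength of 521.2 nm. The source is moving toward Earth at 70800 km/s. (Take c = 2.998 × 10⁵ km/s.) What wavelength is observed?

409.7 nm

β = v/c = 70800/299800 = 0.2362.
Relativistic Doppler for wavelength: λ' = λ₀ · √((1 − β)/(1 + β)).
λ' = 521.2 × √(0.7638/1.2362) = 521.2 × 0.78608 ≈ 409.7 nm.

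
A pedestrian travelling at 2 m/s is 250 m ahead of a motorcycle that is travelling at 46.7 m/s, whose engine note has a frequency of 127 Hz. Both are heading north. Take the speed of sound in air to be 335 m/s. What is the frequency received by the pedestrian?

The pedestrian is ahead, so the motorcycle is moving toward it while the pedestrian is moving away from the motorcycle.
General Doppler shift: f' = f · (v − v_o)/(v − v_s).
f' = 127 × (335 − 2)/(335 − 46.7) = 127 × 333/288.3 ≈ 147 Hz.

147 Hz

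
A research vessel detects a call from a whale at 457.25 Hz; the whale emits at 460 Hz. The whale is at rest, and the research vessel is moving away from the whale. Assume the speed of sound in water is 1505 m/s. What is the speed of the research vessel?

9.0 m/s

f' = f · (v − v_o)/v ⇒ v_o = v · |f'/f − 1|.
v_o = 1505 × |457.25/460 − 1| = 1505 × 0.005978 ≈ 9.0 m/s.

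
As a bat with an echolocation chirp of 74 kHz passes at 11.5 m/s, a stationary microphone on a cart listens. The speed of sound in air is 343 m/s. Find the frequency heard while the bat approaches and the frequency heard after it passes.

Approaching: f₁ = f · v/(v − v_s) = 74 × 343/331.5 ≈ 76.6 kHz.
Receding: f₂ = f · v/(v + v_s) = 74 × 343/354.5 ≈ 71.6 kHz.

76.6 kHz approaching; 71.6 kHz receding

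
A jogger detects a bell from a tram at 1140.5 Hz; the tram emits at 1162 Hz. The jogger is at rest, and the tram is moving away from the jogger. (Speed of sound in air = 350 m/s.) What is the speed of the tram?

6.6 m/s

f' = f · v/(v + v_s) ⇒ v_s = v · |1 − f/f'|.
v_s = 350 × |1 − 1162/1140.5| = 350 × 0.01885 ≈ 6.6 m/s.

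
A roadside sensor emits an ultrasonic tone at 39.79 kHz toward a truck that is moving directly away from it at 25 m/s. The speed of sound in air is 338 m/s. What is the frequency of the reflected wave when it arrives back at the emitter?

At the truck (a moving observer), f₁ = f₀ · (v − u)/v = 39.79 × 313/338 ≈ 36.8 kHz.
The reflection then acts as a moving source: f₂ = f₁ · v/(v + u) ≈ 34.3 kHz.

34.3 kHz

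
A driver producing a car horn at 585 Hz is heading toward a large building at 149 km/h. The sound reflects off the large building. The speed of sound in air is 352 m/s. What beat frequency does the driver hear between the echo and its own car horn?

149 km/h = 41.39 m/s.
The large building receives the sound from a moving source: f₁ = f₀ · v/(v − v_e) = 585 × 352/310.61 ≈ 663.0 Hz.
On the return leg the driver is a moving observer: f₂ = f₁ · (v + v_e)/v = 663.0 × 393.39/352 ≈ 740.9 Hz.
Equivalently f₂ = f₀ · (v + v_e)/(v − v_e).
Beat against the emitted tone: |f₂ − f₀| = 2v_e·f₀/(v − v_e) = 2 × 41.39 × 585/310.61 ≈ 156 Hz.

156 Hz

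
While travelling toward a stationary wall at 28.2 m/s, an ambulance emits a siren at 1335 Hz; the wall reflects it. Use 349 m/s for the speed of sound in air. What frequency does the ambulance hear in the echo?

1570 Hz

The wall receives the sound from a moving source: f₁ = f₀ · v/(v − v_e) = 1335 × 349/320.8 ≈ 1452 Hz.
On the return leg the ambulance is a moving observer: f₂ = f₁ · (v + v_e)/v = 1452 × 377.2/349 ≈ 1570 Hz.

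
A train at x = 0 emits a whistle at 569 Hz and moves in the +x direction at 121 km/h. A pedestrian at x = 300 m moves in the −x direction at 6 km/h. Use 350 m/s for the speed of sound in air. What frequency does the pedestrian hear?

121 km/h = 33.61 m/s; 6 km/h = 1.667 m/s.
The observer lies on the +x side, so the source is heading toward the observer and the observer is heading toward the source.
Both move, so f' = f · (v + v_o)/(v − v_s).
f' = 569 × (350 + 1.667)/(350 − 33.61) = 569 × 351.67/316.39 ≈ 632 Hz.

632 Hz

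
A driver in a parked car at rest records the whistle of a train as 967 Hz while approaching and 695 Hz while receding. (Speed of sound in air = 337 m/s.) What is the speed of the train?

f₁/f₂ = (v + v_s)/(v − v_s), so v_s = v · (f₁ − f₂)/(f₁ + f₂).
v_s = 337 × (967 − 695)/(967 + 695) = 337 × 272/1662 ≈ 55 m/s.

55 m/s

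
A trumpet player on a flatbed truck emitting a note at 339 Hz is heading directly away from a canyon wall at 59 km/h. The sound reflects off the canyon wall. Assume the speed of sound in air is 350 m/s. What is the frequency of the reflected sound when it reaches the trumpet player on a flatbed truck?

309 Hz

59 km/h = 16.39 m/s.
The canyon wall receives the sound from a moving source: f₁ = f₀ · v/(v + v_e) = 339 × 350/366.39 ≈ 324 Hz.
On the return leg the trumpet player on a flatbed truck is a moving observer: f₂ = f₁ · (v − v_e)/v = 324 × 333.61/350 ≈ 309 Hz.
Equivalently f₂ = f₀ · (v − v_e)/(v + v_e).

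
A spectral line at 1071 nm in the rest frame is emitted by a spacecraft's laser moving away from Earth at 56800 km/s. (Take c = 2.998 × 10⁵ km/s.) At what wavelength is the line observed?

β = v/c = 56800/299800 = 0.1895.
Relativistic Doppler for wavelength: λ' = λ₀ · √((1 + β)/(1 − β)).
λ' = 1071 × √(1.1895/0.8105) = 1071 × 1.21140 ≈ 1297.4 nm.

1297.4 nm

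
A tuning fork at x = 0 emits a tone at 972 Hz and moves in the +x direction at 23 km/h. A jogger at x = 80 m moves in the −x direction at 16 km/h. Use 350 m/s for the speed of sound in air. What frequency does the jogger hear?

1003 Hz

23 km/h = 6.389 m/s; 16 km/h = 4.444 m/s.
The observer lies on the +x side, so the source is heading toward the observer and the observer is heading toward the source.
Both move, so f' = f · (v + v_o)/(v − v_s).
f' = 972 × (350 + 4.444)/(350 − 6.389) = 972 × 354.44/343.61 ≈ 1003 Hz.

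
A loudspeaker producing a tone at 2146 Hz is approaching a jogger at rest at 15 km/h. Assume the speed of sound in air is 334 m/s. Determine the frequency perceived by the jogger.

15 km/h = 4.167 m/s.
Only the source moves, toward the listener, so f' = f · v/(v − v_s).
f' = 2146 × 334/(334 − 4.167) = 2146 × 334/329.8 ≈ 2173 Hz.

2173 Hz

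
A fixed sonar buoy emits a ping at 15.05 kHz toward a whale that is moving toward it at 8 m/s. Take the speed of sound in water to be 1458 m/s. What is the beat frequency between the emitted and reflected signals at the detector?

166 Hz

At the whale (a moving observer), f₁ = f₀ · (v + u)/v = 15.05 × 1466/1458 ≈ 15.1326 kHz.
On reflection it acts as a source moving toward the stationary detector: f₂ = f₁ · v/(v − u) = 15.1326 × 1458/1450 ≈ 15.2161 kHz.
Equivalently f₂ = f₀ · (v + u)/(v − u).
Beat frequency (with f₀ = 15050 Hz): |f₂ − f₀| = 2u·f₀/(v − u) = 2 × 8 × 15050/1450 ≈ 166 Hz.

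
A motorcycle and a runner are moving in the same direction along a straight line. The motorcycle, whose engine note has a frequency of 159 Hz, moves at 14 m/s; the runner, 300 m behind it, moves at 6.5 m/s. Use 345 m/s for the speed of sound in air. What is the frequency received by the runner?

The runner is behind, so the motorcycle is moving away from it while the runner is moving toward the motorcycle.
General Doppler shift: f' = f · (v + v_o)/(v + v_s).
f' = 159 × (345 + 6.5)/(345 + 14) = 159 × 351.5/359 ≈ 156 Hz.

156 Hz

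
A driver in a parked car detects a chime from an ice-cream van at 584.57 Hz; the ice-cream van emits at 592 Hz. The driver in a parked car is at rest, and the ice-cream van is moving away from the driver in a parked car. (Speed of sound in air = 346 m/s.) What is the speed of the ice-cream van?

4.4 m/s

f' = f · v/(v + v_s) ⇒ v_s = v · |1 − f/f'|.
v_s = 346 × |1 − 592/584.57| = 346 × 0.01271 ≈ 4.4 m/s.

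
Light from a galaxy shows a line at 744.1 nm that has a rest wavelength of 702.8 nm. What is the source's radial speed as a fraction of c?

0.057

λ'/λ₀ = 1.0588 > 1 (redshift), so the source is receding.
λ'/λ₀ = √((1 + β)/(1 − β)) for a receding source ⇒ β = (r² − 1)/(r² + 1) with r = λ'/λ₀.
β = (1.1210 − 1)/(1.1210 + 1) ≈ 0.057.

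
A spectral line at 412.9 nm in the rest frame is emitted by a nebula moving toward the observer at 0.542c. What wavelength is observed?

Relativistic Doppler for wavelength: λ' = λ₀ · √((1 − β)/(1 + β)).
λ' = 412.9 × √(0.4580/1.5420) = 412.9 × 0.54499 ≈ 225.0 nm.

225.0 nm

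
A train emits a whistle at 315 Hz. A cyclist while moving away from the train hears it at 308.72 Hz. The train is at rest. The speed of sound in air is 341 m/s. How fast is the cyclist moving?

f' = f · (v − v_o)/v ⇒ v_o = v · |f'/f − 1|.
v_o = 341 × |308.72/315 − 1| = 341 × 0.01994 ≈ 6.8 m/s.

6.8 m/s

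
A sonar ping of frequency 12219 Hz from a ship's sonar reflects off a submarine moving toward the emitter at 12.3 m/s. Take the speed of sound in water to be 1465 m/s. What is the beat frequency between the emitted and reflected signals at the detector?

The submarine first receives the wave as a moving observer: f₁ = f₀ · (v + u)/v = 12219 × (1465 + 12.3)/1465 ≈ 12322 Hz.
On reflection it acts as a source moving toward the stationary detector: f₂ = f₁ · v/(v − u) = 12322 × 1465/1452.7 ≈ 12426 Hz.
Equivalently f₂ = f₀ · (v + u)/(v − u).
Beat frequency: |f₂ − f₀| = 2u·f₀/(v − u) = 2 × 12.3 × 12219/1452.7 ≈ 207 Hz.

207 Hz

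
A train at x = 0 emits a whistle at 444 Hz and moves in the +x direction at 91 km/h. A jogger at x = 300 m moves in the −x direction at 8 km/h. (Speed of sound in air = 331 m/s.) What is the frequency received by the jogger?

484 Hz

91 km/h = 25.28 m/s; 8 km/h = 2.222 m/s.
The observer lies on the +x side, so the source is heading toward the observer and the observer is heading toward the source.
General Doppler shift: f' = f · (v + v_o)/(v − v_s).
f' = 444 × (331 + 2.222)/(331 − 25.28) = 444 × 333.22/305.72 ≈ 484 Hz.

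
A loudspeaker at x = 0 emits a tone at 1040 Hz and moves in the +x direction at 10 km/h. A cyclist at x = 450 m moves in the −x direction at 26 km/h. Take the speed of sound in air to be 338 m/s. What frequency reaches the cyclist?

1071 Hz

10 km/h = 2.778 m/s; 26 km/h = 7.222 m/s.
The observer lies on the +x side, so the source is heading toward the observer and the observer is heading toward the source.
Both move, so f' = f · (v + v_o)/(v − v_s).
f' = 1040 × (338 + 7.222)/(338 − 2.778) = 1040 × 345.22/335.22 ≈ 1071 Hz.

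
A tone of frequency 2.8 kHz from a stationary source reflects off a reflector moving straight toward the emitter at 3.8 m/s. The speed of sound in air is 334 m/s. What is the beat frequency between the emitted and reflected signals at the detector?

64 Hz

At the reflector (a moving observer), f₁ = f₀ · (v + u)/v = 2.8 × 337.8/334 ≈ 2.8319 kHz.
The reflection then acts as a moving source: f₂ = f₁ · v/(v − u) ≈ 2.8644 kHz.
Beat frequency (with f₀ = 2800 Hz): |f₂ − f₀| = 2u·f₀/(v − u) = 2 × 3.8 × 2800/330.2 ≈ 64 Hz.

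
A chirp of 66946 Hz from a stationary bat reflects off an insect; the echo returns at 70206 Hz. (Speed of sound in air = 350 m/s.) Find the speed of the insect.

Double Doppler shift off a moving reflector: f₂ = f₀ · (v + u)/(v − u) (u > 0 toward emitter).
Rearranging, u = v · (f₂ − f₀)/(f₂ + f₀) = 350 × 3260/137152 ≈ 8.3 m/s.
So the insect is moving at 8.3 m/s toward the emitter.

8.3 m/s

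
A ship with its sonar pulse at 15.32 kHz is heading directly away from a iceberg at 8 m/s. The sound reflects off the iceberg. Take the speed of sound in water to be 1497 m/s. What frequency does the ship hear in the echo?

15.16 kHz

The iceberg receives the sound from a moving source: f₁ = f₀ · v/(v + v_e) = 15.32 × 1497/1505 ≈ 15.24 kHz.
On the return leg the ship is a moving observer: f₂ = f₁ · (v − v_e)/v = 15.24 × 1489/1497 ≈ 15.16 kHz.
Equivalently f₂ = f₀ · (v − v_e)/(v + v_e).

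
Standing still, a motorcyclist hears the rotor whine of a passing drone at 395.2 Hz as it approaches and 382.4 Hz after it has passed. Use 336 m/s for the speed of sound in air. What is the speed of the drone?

5.5 m/s

f₁/f₂ = (v + v_s)/(v − v_s), so v_s = v · (f₁ − f₂)/(f₁ + f₂).
v_s = 336 × (395.2 − 382.4)/(395.2 + 382.4) = 336 × 12.8/777.6 ≈ 5.5 m/s.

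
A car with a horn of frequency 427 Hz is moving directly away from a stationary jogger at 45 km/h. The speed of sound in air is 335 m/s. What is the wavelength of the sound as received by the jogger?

45 km/h = 12.5 m/s.
With the source moving away from a stationary observer, f' = f · v/(v + v_s).
f' = 427 × 335/(335 + 12.5) ≈ 412 Hz.
λ' = v/f' = 335/411.64 ≈ 81.4 cm.

81.4 cm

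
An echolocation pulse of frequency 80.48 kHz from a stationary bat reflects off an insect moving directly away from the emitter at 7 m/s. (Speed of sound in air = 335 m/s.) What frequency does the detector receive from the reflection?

The insect first receives the wave as a moving observer: f₁ = f₀ · (v − u)/v = 80.48 × (335 − 7)/335 ≈ 78.8 kHz.
The reflection then acts as a moving source: f₂ = f₁ · v/(v + u) ≈ 77.2 kHz.

77.2 kHz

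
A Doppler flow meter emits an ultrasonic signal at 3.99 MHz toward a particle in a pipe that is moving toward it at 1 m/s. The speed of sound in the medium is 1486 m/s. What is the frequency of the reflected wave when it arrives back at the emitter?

3.995 MHz

At the particle in a pipe (a moving observer), f₁ = f₀ · (v + u)/v = 3.99 × 1487/1486 ≈ 3.993 MHz.
On reflection it acts as a source moving toward the stationary detector: f₂ = f₁ · v/(v − u) = 3.993 × 1486/1485 ≈ 3.995 MHz.
Equivalently f₂ = f₀ · (v + u)/(v − u).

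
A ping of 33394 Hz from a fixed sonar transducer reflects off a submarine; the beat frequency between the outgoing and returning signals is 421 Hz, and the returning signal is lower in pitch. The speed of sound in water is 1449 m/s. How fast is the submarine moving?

9.2 m/s

Double Doppler shift off a moving reflector: f₂ = f₀ · (v + u)/(v − u) (u > 0 toward emitter).
Returning signal is lower, so f₂ = f₀ − Δf = 33394 − 421 = 32973 Hz.
Rearranging, u = v · (f₂ − f₀)/(f₂ + f₀) = 1449 × -421/66367 ≈ -9.2 m/s.
So the submarine is moving at 9.2 m/s away from the emitter.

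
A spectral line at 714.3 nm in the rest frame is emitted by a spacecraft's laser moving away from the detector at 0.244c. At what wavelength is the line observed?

Relativistic Doppler for wavelength: λ' = λ₀ · √((1 + β)/(1 − β)).
λ' = 714.3 × √(1.2440/0.7560) = 714.3 × 1.28277 ≈ 916.3 nm.

916.3 nm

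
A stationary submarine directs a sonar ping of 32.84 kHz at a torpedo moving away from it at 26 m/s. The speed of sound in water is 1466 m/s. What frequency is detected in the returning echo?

31.7 kHz

The torpedo first receives the wave as a moving observer: f₁ = f₀ · (v − u)/v = 32.84 × (1466 − 26)/1466 ≈ 32.3 kHz.
On reflection it acts as a source moving away from the stationary detector: f₂ = f₁ · v/(v + u) = 32.3 × 1466/1492 ≈ 31.7 kHz.
Equivalently f₂ = f₀ · (v − u)/(v + u).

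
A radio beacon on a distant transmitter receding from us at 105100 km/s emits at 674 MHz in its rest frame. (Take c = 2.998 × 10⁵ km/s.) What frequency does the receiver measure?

β = v/c = 105100/299800 = 0.3506.
Relativistic Doppler for frequency: f' = f₀ · √((1 − β)/(1 + β)).
f' = 674 × √(0.6494/1.3506) = 674 × 0.69344 ≈ 467.4 MHz.

467.4 MHz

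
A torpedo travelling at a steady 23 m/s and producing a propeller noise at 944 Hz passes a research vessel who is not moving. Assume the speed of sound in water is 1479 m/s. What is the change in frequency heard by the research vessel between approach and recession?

29.4 Hz

Approaching: f₁ = f · v/(v − v_s) = 944 × 1479/1456 ≈ 958.9 Hz.
Receding: f₂ = f · v/(v + v_s) = 944 × 1479/1502 ≈ 929.5 Hz.
Drop: f₁ − f₂ = 2f·v·v_s/(v² − v_s²) = 2 × 944 × 1479 × 23/(1479² − 23²) ≈ 29.4 Hz.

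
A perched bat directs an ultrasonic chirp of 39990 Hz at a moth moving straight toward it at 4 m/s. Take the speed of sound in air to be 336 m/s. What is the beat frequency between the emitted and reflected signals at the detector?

964 Hz

At the moth (a moving observer), f₁ = f₀ · (v + u)/v = 39990 × 340/336 ≈ 40466 Hz.
On reflection it acts as a source moving toward the stationary detector: f₂ = f₁ · v/(v − u) = 40466 × 336/332 ≈ 40954 Hz.
Equivalently f₂ = f₀ · (v + u)/(v − u).
Beat frequency: |f₂ − f₀| = 2u·f₀/(v − u) = 2 × 4 × 39990/332 ≈ 964 Hz.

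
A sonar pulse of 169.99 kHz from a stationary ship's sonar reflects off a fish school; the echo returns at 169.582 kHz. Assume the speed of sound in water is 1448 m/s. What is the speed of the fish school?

Double Doppler shift off a moving reflector: f₂ = f₀ · (v + u)/(v − u) (u > 0 toward emitter).
Rearranging, u = v · (f₂ − f₀)/(f₂ + f₀) = 1448 × -0.408/339.572 ≈ -1.74 m/s.
So the fish school is moving at 1.74 m/s away from the emitter.

1.74 m/s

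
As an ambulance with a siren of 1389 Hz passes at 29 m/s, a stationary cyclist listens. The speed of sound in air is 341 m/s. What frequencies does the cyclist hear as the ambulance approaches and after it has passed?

Approaching: f₁ = f · v/(v − v_s) = 1389 × 341/312 ≈ 1518 Hz.
Receding: f₂ = f · v/(v + v_s) = 1389 × 341/370 ≈ 1280 Hz.

1518 Hz approaching; 1280 Hz receding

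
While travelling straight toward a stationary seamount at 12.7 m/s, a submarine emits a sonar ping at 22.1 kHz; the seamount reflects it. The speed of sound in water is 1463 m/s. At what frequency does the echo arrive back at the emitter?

The seamount receives the sound from a moving source: f₁ = f₀ · v/(v − v_e) = 22.1 × 1463/1450.3 ≈ 22.3 kHz.
On the return leg the submarine is a moving observer: f₂ = f₁ · (v + v_e)/v = 22.3 × 1475.7/1463 ≈ 22.5 kHz.
Equivalently f₂ = f₀ · (v + v_e)/(v − v_e).

22.5 kHz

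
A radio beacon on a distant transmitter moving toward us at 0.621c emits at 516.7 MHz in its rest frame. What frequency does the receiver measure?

Relativistic Doppler for frequency: f' = f₀ · √((1 + β)/(1 − β)).
f' = 516.7 × √(1.6210/0.3790) = 516.7 × 2.06810 ≈ 1068.6 MHz.

1068.6 MHz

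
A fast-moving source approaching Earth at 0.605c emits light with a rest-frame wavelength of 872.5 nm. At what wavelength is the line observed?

432.8 nm

Relativistic Doppler for wavelength: λ' = λ₀ · √((1 − β)/(1 + β)).
λ' = 872.5 × √(0.3950/1.6050) = 872.5 × 0.49609 ≈ 432.8 nm.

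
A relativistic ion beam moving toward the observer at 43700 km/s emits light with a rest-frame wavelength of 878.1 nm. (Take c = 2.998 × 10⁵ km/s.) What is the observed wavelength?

β = v/c = 43700/299800 = 0.1458.
Relativistic Doppler for wavelength: λ' = λ₀ · √((1 − β)/(1 + β)).
λ' = 878.1 × √(0.8542/1.1458) = 878.1 × 0.86346 ≈ 758.2 nm.

758.2 nm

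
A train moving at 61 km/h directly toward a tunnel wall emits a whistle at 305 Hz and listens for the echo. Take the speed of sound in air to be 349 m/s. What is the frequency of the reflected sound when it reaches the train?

61 km/h = 16.94 m/s.
The tunnel wall receives the sound from a moving source: f₁ = f₀ · v/(v − v_e) = 305 × 349/332.06 ≈ 321 Hz.
On the return leg the train is a moving observer: f₂ = f₁ · (v + v_e)/v = 321 × 365.94/349 ≈ 336 Hz.
Equivalently f₂ = f₀ · (v + v_e)/(v − v_e).

336 Hz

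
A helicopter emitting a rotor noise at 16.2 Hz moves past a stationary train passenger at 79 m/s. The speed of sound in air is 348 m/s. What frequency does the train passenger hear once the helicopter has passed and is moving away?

13.2 Hz

Receding: f₂ = f · v/(v + v_s) = 16.2 × 348/427 ≈ 13.2 Hz.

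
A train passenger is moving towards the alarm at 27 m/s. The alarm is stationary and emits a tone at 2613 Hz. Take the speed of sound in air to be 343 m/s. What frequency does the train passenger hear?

Only the observer moves, toward the source, so f' = f · (v + v_o)/v.
f' = 2613 × (343 + 27)/343 = 2613 × 370/343 ≈ 2819 Hz.

2819 Hz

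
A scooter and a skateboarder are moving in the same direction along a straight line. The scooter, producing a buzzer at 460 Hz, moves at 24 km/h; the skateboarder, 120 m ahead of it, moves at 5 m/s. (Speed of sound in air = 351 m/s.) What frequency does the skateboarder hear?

462 Hz

24 km/h = 6.667 m/s.
The skateboarder is ahead, so the scooter is moving toward it while the skateboarder is moving away from the scooter.
General Doppler shift: f' = f · (v − v_o)/(v − v_s).
f' = 460 × (351 − 5)/(351 − 6.667) = 460 × 346/344.33 ≈ 462 Hz.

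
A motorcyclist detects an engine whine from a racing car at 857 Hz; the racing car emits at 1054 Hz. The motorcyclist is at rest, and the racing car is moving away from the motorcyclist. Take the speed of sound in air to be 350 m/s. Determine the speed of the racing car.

80 m/s

f' = f · v/(v + v_s) ⇒ v_s = v · |1 − f/f'|.
v_s = 350 × |1 − 1054/857| = 350 × 0.2299 ≈ 80 m/s.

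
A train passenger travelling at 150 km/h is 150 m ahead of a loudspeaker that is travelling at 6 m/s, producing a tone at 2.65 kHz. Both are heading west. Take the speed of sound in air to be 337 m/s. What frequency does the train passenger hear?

150 km/h = 41.67 m/s.
The train passenger is ahead, so the loudspeaker is moving toward it while the train passenger is moving away from the loudspeaker.
With source approaching and observer receding, f' = f · (v − v_o)/(v − v_s).
f' = 2.65 × (337 − 41.67)/(337 − 6) = 2.65 × 295.33/331 ≈ 2.36 kHz.

2.36 kHz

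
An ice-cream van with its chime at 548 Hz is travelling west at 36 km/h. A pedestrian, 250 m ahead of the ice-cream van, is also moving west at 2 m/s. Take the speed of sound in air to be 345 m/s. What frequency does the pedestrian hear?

36 km/h = 10 m/s.
The pedestrian is ahead, so the ice-cream van is moving toward it while the pedestrian is moving away from the ice-cream van.
Both move, so f' = f · (v − v_o)/(v − v_s).
f' = 548 × (345 − 2)/(345 − 10) = 548 × 343/335 ≈ 561 Hz.

561 Hz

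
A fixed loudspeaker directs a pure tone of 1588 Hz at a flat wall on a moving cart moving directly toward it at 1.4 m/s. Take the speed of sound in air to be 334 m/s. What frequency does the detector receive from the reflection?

The flat wall on a moving cart first receives the wave as a moving observer: f₁ = f₀ · (v + u)/v = 1588 × (334 + 1.4)/334 ≈ 1595 Hz.
The reflection then acts as a moving source: f₂ = f₁ · v/(v − u) ≈ 1601 Hz.
Equivalently f₂ = f₀ · (v + u)/(v − u).

1601 Hz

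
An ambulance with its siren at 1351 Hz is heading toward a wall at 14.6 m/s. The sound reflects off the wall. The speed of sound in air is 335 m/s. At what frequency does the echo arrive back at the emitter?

The wall receives the sound from a moving source: f₁ = f₀ · v/(v − v_e) = 1351 × 335/320.4 ≈ 1413 Hz.
On the return leg the ambulance is a moving observer: f₂ = f₁ · (v + v_e)/v = 1413 × 349.6/335 ≈ 1474 Hz.

1474 Hz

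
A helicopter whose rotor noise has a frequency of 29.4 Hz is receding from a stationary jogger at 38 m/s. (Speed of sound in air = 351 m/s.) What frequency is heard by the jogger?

26.5 Hz

With the source moving away from a stationary observer, f' = f · v/(v + v_s).
f' = 29.4 × 351/(351 + 38) = 29.4 × 351/389 ≈ 26.5 Hz.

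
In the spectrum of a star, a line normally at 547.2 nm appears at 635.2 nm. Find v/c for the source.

λ'/λ₀ = 1.1608 > 1 (redshift), so the source is receding.
λ'/λ₀ = √((1 + β)/(1 − β)) for a receding source ⇒ β = (r² − 1)/(r² + 1) with r = λ'/λ₀.
β = (1.3475 − 1)/(1.3475 + 1) ≈ 0.148.

0.148c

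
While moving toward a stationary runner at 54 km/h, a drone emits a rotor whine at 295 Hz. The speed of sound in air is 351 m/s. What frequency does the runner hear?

54 km/h = 15 m/s.
Only the source moves, toward the listener, so f' = f · v/(v − v_s).
f' = 295 × 351/(351 − 15) = 295 × 351/336 ≈ 308 Hz.

308 Hz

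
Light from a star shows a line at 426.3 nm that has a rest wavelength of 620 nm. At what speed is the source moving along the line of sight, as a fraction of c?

λ'/λ₀ = 0.6876 < 1 (blueshift), so the source is approaching.
λ'/λ₀ = √((1 − β)/(1 + β)) for an approaching source ⇒ β = (1 − r²)/(1 + r²) with r = λ'/λ₀.
β = (1 − 0.4728)/(1 + 0.4728) ≈ 0.358.

0.358c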